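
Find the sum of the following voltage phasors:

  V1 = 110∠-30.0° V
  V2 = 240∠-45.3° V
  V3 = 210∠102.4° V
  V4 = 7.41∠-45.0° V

Step 1 — Convert each phasor to rectangular form:
  V1 = 110·(cos(-30.0°) + j·sin(-30.0°)) = 95.26 - j55 V
  V2 = 240·(cos(-45.3°) + j·sin(-45.3°)) = 168.8 - j170.6 V
  V3 = 210·(cos(102.4°) + j·sin(102.4°)) = -45.09 + j205.1 V
  V4 = 7.41·(cos(-45.0°) + j·sin(-45.0°)) = 5.24 - j5.24 V
Step 2 — Sum components: V_total = 224.2 - j25.73 V.
Step 3 — Convert to polar: |V_total| = 225.7 V, ∠V_total = -6.5°.

V_total = 225.7∠-6.5° V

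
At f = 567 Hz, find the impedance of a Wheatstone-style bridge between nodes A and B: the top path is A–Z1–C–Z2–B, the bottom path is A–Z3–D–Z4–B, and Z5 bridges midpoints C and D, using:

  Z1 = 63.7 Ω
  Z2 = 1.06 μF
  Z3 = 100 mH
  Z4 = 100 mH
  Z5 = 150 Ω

Step 1 — Angular frequency: ω = 2π·f = 2π·567 = 3563 rad/s.
Step 2 — Component impedances:
  Z1: Z = R = 63.7 Ω
  Z2: Z = 1/(jωC) = -j/(ω·C) = 0 - j264.8 Ω
  Z3: Z = jωL = j·3563·0.1 = 0 + j356.3 Ω
  Z4: Z = jωL = j·3563·0.1 = 0 + j356.3 Ω
  Z5: Z = R = 150 Ω
Step 3 — Bridge requires nodal analysis (the Z5 bridge couples midpoints C and D, so the two paths cannot be reduced to a simple series/parallel combination). Setting node B to ground and injecting 1 A at node A, the 3-node admittance system at A, C, D solves to V_A = Z_AB = 376.9 - j560.6 Ω = 675.6∠-56.1° Ω.

Z = 376.9 - j560.6 Ω = 675.6∠-56.1° Ω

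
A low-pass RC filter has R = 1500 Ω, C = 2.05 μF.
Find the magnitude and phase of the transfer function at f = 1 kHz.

Step 1 — Angular frequency: ω = 2π·1000 = 6283 rad/s.
Step 2 — Transfer function: H(jω) = 1/(1 + jωRC).
Step 3 — Denominator: 1 + jωRC = 1 + j·6283·1500·2.05e-06 = 1 + j19.32.
Step 4 — H = 0.002672 - j0.05162.
Step 5 — Magnitude: |H| = 0.05169 (-25.7 dB); phase: φ = -87.0°.

|H| = 0.05169 (-25.7 dB), φ = -87.0°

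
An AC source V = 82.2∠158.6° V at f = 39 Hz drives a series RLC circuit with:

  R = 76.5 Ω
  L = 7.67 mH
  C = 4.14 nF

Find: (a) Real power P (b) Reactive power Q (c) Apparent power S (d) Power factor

Step 1 — Angular frequency: ω = 2π·f = 2π·39 = 245 rad/s.
Step 2 — Component impedances:
  R: Z = R = 76.5 Ω
  L: Z = jωL = j·245·0.00767 = 0 + j1.879 Ω
  C: Z = 1/(jωC) = -j/(ω·C) = 0 - j9.857e+05 Ω
Step 3 — Series combination: Z_total = R + L + C = 76.5 - j9.857e+05 Ω = 9.857e+05∠-90.0° Ω.
Step 4 — Source phasor: V = 82.2∠158.6° V = -76.53 + j29.99 V.
Step 5 — Current: I = V / Z = -3.043e-05 - j7.764e-05 A = 8.339e-05∠-111.4° A.
Step 6 — Complex power: S = V·I* = 5.32e-07 - j0.006855 VA.
Step 7 — Real power: P = Re(S) = 5.32e-07 W.
Step 8 — Reactive power: Q = Im(S) = -0.006855 VAR.
Step 9 — Apparent power: |S| = 0.006855 VA.
Step 10 — Power factor: PF = P/|S| = 7.761e-05 (leading).

(a) P = 5.32e-07 W  (b) Q = -0.006855 VAR  (c) S = 0.006855 VA  (d) PF = 7.761e-05 (leading)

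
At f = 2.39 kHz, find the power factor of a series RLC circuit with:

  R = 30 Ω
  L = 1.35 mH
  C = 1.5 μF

Step 1 — Angular frequency: ω = 2π·f = 2π·2390 = 1.502e+04 rad/s.
Step 2 — Component impedances:
  R: Z = R = 30 Ω
  L: Z = jωL = j·1.502e+04·0.00135 = 0 + j20.27 Ω
  C: Z = 1/(jωC) = -j/(ω·C) = 0 - j44.39 Ω
Step 3 — Series combination: Z_total = R + L + C = 30 - j24.12 Ω = 38.5∠-38.8° Ω.
Step 4 — Power factor: PF = cos(φ) = Re(Z)/|Z| = 30/38.495 = 0.7793.
Step 5 — Type: Im(Z) = -24.12 ⇒ leading (phase φ = -38.8°).

PF = 0.7793 (leading, φ = -38.8°)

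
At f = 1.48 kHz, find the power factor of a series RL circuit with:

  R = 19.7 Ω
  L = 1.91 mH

Step 1 — Angular frequency: ω = 2π·f = 2π·1480 = 9299 rad/s.
Step 2 — Component impedances:
  R: Z = R = 19.7 Ω
  L: Z = jωL = j·9299·0.00191 = 0 + j17.76 Ω
Step 3 — Series combination: Z_total = R + L = 19.7 + j17.76 Ω = 26.52∠42.0° Ω.
Step 4 — Power factor: PF = cos(φ) = Re(Z)/|Z| = 19.7/26.525 = 0.7427.
Step 5 — Type: Im(Z) = 17.76 ⇒ lagging (phase φ = 42.0°).

PF = 0.7427 (lagging, φ = 42.0°)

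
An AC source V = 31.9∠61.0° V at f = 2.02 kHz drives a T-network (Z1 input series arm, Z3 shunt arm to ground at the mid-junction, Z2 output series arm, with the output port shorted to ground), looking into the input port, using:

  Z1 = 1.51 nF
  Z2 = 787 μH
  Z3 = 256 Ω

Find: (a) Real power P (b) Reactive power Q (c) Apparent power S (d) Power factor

Step 1 — Angular frequency: ω = 2π·f = 2π·2020 = 1.269e+04 rad/s.
Step 2 — Component impedances:
  Z1: Z = 1/(jωC) = -j/(ω·C) = 0 - j5.218e+04 Ω
  Z2: Z = jωL = j·1.269e+04·0.000787 = 0 + j9.989 Ω
  Z3: Z = R = 256 Ω
Step 3 — With the output port shorted to ground, the output series arm Z2 runs from the junction to ground; the shunt arm Z3 also runs from the junction to ground. They appear in parallel: Z3 || Z2 = 0.3891 + j9.973 Ω.
Step 4 — Series with input arm Z1: Z_in = Z1 + (Z3 || Z2) = 0.3891 - j5.217e+04 Ω = 5.217e+04∠-90.0° Ω.
Step 5 — Source phasor: V = 31.9∠61.0° V = 15.47 + j27.9 V.
Step 6 — Current: I = V / Z = -0.0005348 + j0.0002965 A = 0.0006115∠151.0° A.
Step 7 — Complex power: S = V·I* = 1.455e-07 - j0.01951 VA.
Step 8 — Real power: P = Re(S) = 1.455e-07 W.
Step 9 — Reactive power: Q = Im(S) = -0.01951 VAR.
Step 10 — Apparent power: |S| = 0.01951 VA.
Step 11 — Power factor: PF = P/|S| = 7.459e-06 (leading).

(a) P = 1.455e-07 W  (b) Q = -0.01951 VAR  (c) S = 0.01951 VA  (d) PF = 7.459e-06 (leading)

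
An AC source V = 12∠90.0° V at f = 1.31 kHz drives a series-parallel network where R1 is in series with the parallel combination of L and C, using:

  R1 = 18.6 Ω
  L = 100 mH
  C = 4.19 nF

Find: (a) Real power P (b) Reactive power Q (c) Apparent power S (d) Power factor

Step 1 — Angular frequency: ω = 2π·f = 2π·1310 = 8231 rad/s.
Step 2 — Component impedances:
  R1: Z = R = 18.6 Ω
  L: Z = jωL = j·8231·0.1 = 0 + j823.1 Ω
  C: Z = 1/(jωC) = -j/(ω·C) = 0 - j2.9e+04 Ω
Step 3 — Parallel branch: L || C = 1/(1/L + 1/C) = 0 + j847.1 Ω.
Step 4 — Series with R1: Z_total = R1 + (L || C) = 18.6 + j847.1 Ω = 847.3∠88.7° Ω.
Step 5 — Source phasor: V = 12∠90.0° V = 0 + j12 V.
Step 6 — Current: I = V / Z = 0.01416 + j0.0003109 A = 0.01416∠1.3° A.
Step 7 — Complex power: S = V·I* = 0.00373 + j0.1699 VA.
Step 8 — Real power: P = Re(S) = 0.00373 W.
Step 9 — Reactive power: Q = Im(S) = 0.1699 VAR.
Step 10 — Apparent power: |S| = 0.1699 VA.
Step 11 — Power factor: PF = P/|S| = 0.02195 (lagging).

(a) P = 0.00373 W  (b) Q = 0.1699 VAR  (c) S = 0.1699 VA  (d) PF = 0.02195 (lagging)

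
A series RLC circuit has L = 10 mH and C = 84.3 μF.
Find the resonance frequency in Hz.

Step 1 — Resonance condition Im(Z)=0 gives ω₀ = 1/√(LC).
Step 2 — ω₀ = 1/√(0.01·8.43e-05) = 1089 rad/s.
Step 3 — f₀ = ω₀/(2π) = 173.3 Hz.

f₀ = 173.3 Hz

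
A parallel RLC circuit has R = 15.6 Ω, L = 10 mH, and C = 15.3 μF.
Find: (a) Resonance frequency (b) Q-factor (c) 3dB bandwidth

Step 1 — Resonance: ω₀ = 1/√(LC) = 1/√(0.01·1.53e-05) = 2557 rad/s.
Step 2 — f₀ = ω₀/(2π) = 406.9 Hz.
Step 3 — Parallel Q: Q = R/(ω₀L) = 15.6/(2557·0.01) = 0.6102.
Step 4 — Bandwidth: Δω = ω₀/Q = 4190 rad/s; BW = Δω/(2π) = 666.8 Hz.

(a) f₀ = 406.9 Hz  (b) Q = 0.6102  (c) BW = 666.8 Hz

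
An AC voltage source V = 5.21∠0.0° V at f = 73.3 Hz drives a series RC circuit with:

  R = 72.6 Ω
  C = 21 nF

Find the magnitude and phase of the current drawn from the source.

Step 1 — Angular frequency: ω = 2π·f = 2π·73.3 = 460.6 rad/s.
Step 2 — Component impedances:
  R: Z = R = 72.6 Ω
  C: Z = 1/(jωC) = -j/(ω·C) = 0 - j1.034e+05 Ω
Step 3 — Series combination: Z_total = R + C = 72.6 - j1.034e+05 Ω = 1.034e+05∠-90.0° Ω.
Step 4 — Source phasor: V = 5.21∠0.0° V = 5.21 V.
Step 5 — Ohm's law: I = V / Z_total = (5.21) / (72.6 - j1.034e+05) = 3.538e-08 + j5.039e-05 A.
Step 6 — Convert to polar: |I| = 5.039e-05 A, ∠I = 90.0°.

I = 5.039e-05∠90.0° A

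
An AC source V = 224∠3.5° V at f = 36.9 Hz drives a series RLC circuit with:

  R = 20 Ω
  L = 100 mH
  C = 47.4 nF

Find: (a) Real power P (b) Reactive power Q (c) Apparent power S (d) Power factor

Step 1 — Angular frequency: ω = 2π·f = 2π·36.9 = 231.8 rad/s.
Step 2 — Component impedances:
  R: Z = R = 20 Ω
  L: Z = jωL = j·231.8·0.1 = 0 + j23.18 Ω
  C: Z = 1/(jωC) = -j/(ω·C) = 0 - j9.099e+04 Ω
Step 3 — Series combination: Z_total = R + L + C = 20 - j9.097e+04 Ω = 9.097e+04∠-90.0° Ω.
Step 4 — Source phasor: V = 224∠3.5° V = 223.6 + j13.67 V.
Step 5 — Current: I = V / Z = -0.0001498 + j0.002458 A = 0.002462∠93.5° A.
Step 6 — Complex power: S = V·I* = 0.0001213 - j0.5516 VA.
Step 7 — Real power: P = Re(S) = 0.0001213 W.
Step 8 — Reactive power: Q = Im(S) = -0.5516 VAR.
Step 9 — Apparent power: |S| = 0.5516 VA.
Step 10 — Power factor: PF = P/|S| = 0.0002198 (leading).

(a) P = 0.0001213 W  (b) Q = -0.5516 VAR  (c) S = 0.5516 VA  (d) PF = 0.0002198 (leading)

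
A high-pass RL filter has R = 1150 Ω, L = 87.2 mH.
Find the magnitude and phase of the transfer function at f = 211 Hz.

Step 1 — Angular frequency: ω = 2π·211 = 1326 rad/s.
Step 2 — Transfer function: H(jω) = jωL/(R + jωL).
Step 3 — Numerator jωL = j·115.6; denominator R + jωL = 1150 + j115.6.
Step 4 — H = 0.01 + j0.09952.
Step 5 — Magnitude: |H| = 0.1 (-20.0 dB); phase: φ = 84.3°.

|H| = 0.1 (-20.0 dB), φ = 84.3°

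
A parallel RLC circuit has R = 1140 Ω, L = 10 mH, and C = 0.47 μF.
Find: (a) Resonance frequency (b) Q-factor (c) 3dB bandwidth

Step 1 — Resonance: ω₀ = 1/√(LC) = 1/√(0.01·4.7e-07) = 1.459e+04 rad/s.
Step 2 — f₀ = ω₀/(2π) = 2322 Hz.
Step 3 — Parallel Q: Q = R/(ω₀L) = 1140/(1.459e+04·0.01) = 7.815.
Step 4 — Bandwidth: Δω = ω₀/Q = 1866 rad/s; BW = Δω/(2π) = 297 Hz.

(a) f₀ = 2322 Hz  (b) Q = 7.815  (c) BW = 297 Hz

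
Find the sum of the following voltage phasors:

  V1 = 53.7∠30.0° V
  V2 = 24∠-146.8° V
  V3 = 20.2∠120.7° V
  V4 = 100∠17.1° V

Step 1 — Convert each phasor to rectangular form:
  V1 = 53.7·(cos(30.0°) + j·sin(30.0°)) = 46.51 + j26.85 V
  V2 = 24·(cos(-146.8°) + j·sin(-146.8°)) = -20.08 - j13.14 V
  V3 = 20.2·(cos(120.7°) + j·sin(120.7°)) = -10.31 + j17.37 V
  V4 = 100·(cos(17.1°) + j·sin(17.1°)) = 95.58 + j29.4 V
Step 2 — Sum components: V_total = 111.7 + j60.48 V.
Step 3 — Convert to polar: |V_total| = 127 V, ∠V_total = 28.4°.

V_total = 127∠28.4° V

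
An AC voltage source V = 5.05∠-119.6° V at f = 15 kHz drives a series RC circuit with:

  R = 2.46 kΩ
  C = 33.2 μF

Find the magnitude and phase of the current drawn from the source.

Step 1 — Angular frequency: ω = 2π·f = 2π·1.5e+04 = 9.425e+04 rad/s.
Step 2 — Component impedances:
  R: Z = R = 2460 Ω
  C: Z = 1/(jωC) = -j/(ω·C) = 0 - j0.3196 Ω
Step 3 — Series combination: Z_total = R + C = 2460 - j0.3196 Ω = 2460∠-0.0° Ω.
Step 4 — Source phasor: V = 5.05∠-119.6° V = -2.494 - j4.391 V.
Step 5 — Ohm's law: I = V / Z_total = (-2.494 - j4.391) / (2460 - j0.3196) = -0.001014 - j0.001785 A.
Step 6 — Convert to polar: |I| = 0.002053 A, ∠I = -119.6°.

I = 0.002053∠-119.6° A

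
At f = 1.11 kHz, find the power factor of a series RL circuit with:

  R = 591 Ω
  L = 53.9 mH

Step 1 — Angular frequency: ω = 2π·f = 2π·1110 = 6974 rad/s.
Step 2 — Component impedances:
  R: Z = R = 591 Ω
  L: Z = jωL = j·6974·0.0539 = 0 + j375.9 Ω
Step 3 — Series combination: Z_total = R + L = 591 + j375.9 Ω = 700.4∠32.5° Ω.
Step 4 — Power factor: PF = cos(φ) = Re(Z)/|Z| = 591/700.4 = 0.8438.
Step 5 — Type: Im(Z) = 375.9 ⇒ lagging (phase φ = 32.5°).

PF = 0.8438 (lagging, φ = 32.5°)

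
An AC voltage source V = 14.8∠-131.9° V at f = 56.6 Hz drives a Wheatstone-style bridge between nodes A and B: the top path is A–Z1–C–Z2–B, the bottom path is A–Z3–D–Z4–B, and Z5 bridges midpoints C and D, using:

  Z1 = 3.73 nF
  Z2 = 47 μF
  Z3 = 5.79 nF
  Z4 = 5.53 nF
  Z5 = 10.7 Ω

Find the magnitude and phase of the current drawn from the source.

Step 1 — Angular frequency: ω = 2π·f = 2π·56.6 = 355.6 rad/s.
Step 2 — Component impedances:
  Z1: Z = 1/(jωC) = -j/(ω·C) = 0 - j7.539e+05 Ω
  Z2: Z = 1/(jωC) = -j/(ω·C) = 0 - j59.83 Ω
  Z3: Z = 1/(jωC) = -j/(ω·C) = 0 - j4.857e+05 Ω
  Z4: Z = 1/(jωC) = -j/(ω·C) = 0 - j5.085e+05 Ω
  Z5: Z = R = 10.7 Ω
Step 3 — Bridge requires nodal analysis (the Z5 bridge couples midpoints C and D, so the two paths cannot be reduced to a simple series/parallel combination). Setting node B to ground and injecting 1 A at node A, the 3-node admittance system at A, C, D solves to V_A = Z_AB = 3.956 - j2.954e+05 Ω = 2.954e+05∠-90.0° Ω.
Step 4 — Source phasor: V = 14.8∠-131.9° V = -9.884 - j11.02 V.
Step 5 — Ohm's law: I = V / Z_total = (-9.884 - j11.02) / (3.956 - j2.954e+05) = 3.729e-05 - j3.346e-05 A.
Step 6 — Convert to polar: |I| = 5.01e-05 A, ∠I = -41.9°.

I = 5.01e-05∠-41.9° A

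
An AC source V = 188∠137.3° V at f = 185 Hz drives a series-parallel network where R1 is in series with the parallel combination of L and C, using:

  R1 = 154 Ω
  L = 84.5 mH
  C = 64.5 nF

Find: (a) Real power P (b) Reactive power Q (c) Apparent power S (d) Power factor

Step 1 — Angular frequency: ω = 2π·f = 2π·185 = 1162 rad/s.
Step 2 — Component impedances:
  R1: Z = R = 154 Ω
  L: Z = jωL = j·1162·0.0845 = 0 + j98.22 Ω
  C: Z = 1/(jωC) = -j/(ω·C) = 0 - j1.334e+04 Ω
Step 3 — Parallel branch: L || C = 1/(1/L + 1/C) = 0 + j98.95 Ω.
Step 4 — Series with R1: Z_total = R1 + (L || C) = 154 + j98.95 Ω = 183∠32.7° Ω.
Step 5 — Source phasor: V = 188∠137.3° V = -138.2 + j127.5 V.
Step 6 — Current: I = V / Z = -0.2585 + j0.994 A = 1.027∠104.6° A.
Step 7 — Complex power: S = V·I* = 162.4 + j104.4 VA.
Step 8 — Real power: P = Re(S) = 162.4 W.
Step 9 — Reactive power: Q = Im(S) = 104.4 VAR.
Step 10 — Apparent power: |S| = 193.1 VA.
Step 11 — Power factor: PF = P/|S| = 0.8413 (lagging).

(a) P = 162.4 W  (b) Q = 104.4 VAR  (c) S = 193.1 VA  (d) PF = 0.8413 (lagging)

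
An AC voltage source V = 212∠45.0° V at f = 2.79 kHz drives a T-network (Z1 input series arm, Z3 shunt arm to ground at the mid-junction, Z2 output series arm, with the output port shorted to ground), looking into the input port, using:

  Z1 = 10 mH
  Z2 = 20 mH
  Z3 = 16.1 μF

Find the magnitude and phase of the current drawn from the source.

Step 1 — Angular frequency: ω = 2π·f = 2π·2790 = 1.753e+04 rad/s.
Step 2 — Component impedances:
  Z1: Z = jωL = j·1.753e+04·0.01 = 0 + j175.3 Ω
  Z2: Z = jωL = j·1.753e+04·0.02 = 0 + j350.6 Ω
  Z3: Z = 1/(jωC) = -j/(ω·C) = 0 - j3.543 Ω
Step 3 — With the output port shorted to ground, the output series arm Z2 runs from the junction to ground; the shunt arm Z3 also runs from the junction to ground. They appear in parallel: Z3 || Z2 = 0 - j3.579 Ω.
Step 4 — Series with input arm Z1: Z_in = Z1 + (Z3 || Z2) = 0 + j171.7 Ω = 171.7∠90.0° Ω.
Step 5 — Source phasor: V = 212∠45.0° V = 149.9 + j149.9 V.
Step 6 — Ohm's law: I = V / Z_total = (149.9 + j149.9) / (0 + j171.7) = 0.873 - j0.873 A.
Step 7 — Convert to polar: |I| = 1.235 A, ∠I = -45.0°.

I = 1.235∠-45.0° A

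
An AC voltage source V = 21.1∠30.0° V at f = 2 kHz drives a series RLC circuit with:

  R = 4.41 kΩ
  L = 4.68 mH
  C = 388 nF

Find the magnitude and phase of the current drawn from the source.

Step 1 — Angular frequency: ω = 2π·f = 2π·2000 = 1.257e+04 rad/s.
Step 2 — Component impedances:
  R: Z = R = 4410 Ω
  L: Z = jωL = j·1.257e+04·0.00468 = 0 + j58.81 Ω
  C: Z = 1/(jωC) = -j/(ω·C) = 0 - j205.1 Ω
Step 3 — Series combination: Z_total = R + L + C = 4410 - j146.3 Ω = 4412∠-1.9° Ω.
Step 4 — Source phasor: V = 21.1∠30.0° V = 18.27 + j10.55 V.
Step 5 — Ohm's law: I = V / Z_total = (18.27 + j10.55) / (4410 - j146.3) = 0.00406 + j0.002527 A.
Step 6 — Convert to polar: |I| = 0.004782 A, ∠I = 31.9°.

I = 0.004782∠31.9° A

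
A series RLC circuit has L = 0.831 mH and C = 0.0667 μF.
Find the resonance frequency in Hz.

Step 1 — Resonance condition Im(Z)=0 gives ω₀ = 1/√(LC).
Step 2 — ω₀ = 1/√(0.000831·6.67e-08) = 1.343e+05 rad/s.
Step 3 — f₀ = ω₀/(2π) = 2.138e+04 Hz.

f₀ = 2.138e+04 Hz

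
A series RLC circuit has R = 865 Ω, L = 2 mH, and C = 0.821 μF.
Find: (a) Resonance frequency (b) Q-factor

Step 1 — Resonance condition Im(Z)=0 gives ω₀ = 1/√(LC).
Step 2 — ω₀ = 1/√(0.002·8.21e-07) = 2.468e+04 rad/s.
Step 3 — f₀ = ω₀/(2π) = 3928 Hz.
Step 4 — Series Q: Q = ω₀L/R = 2.468e+04·0.002/865 = 0.05706.

(a) f₀ = 3928 Hz  (b) Q = 0.05706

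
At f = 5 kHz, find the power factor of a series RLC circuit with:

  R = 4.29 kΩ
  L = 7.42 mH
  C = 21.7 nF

Step 1 — Angular frequency: ω = 2π·f = 2π·5000 = 3.142e+04 rad/s.
Step 2 — Component impedances:
  R: Z = R = 4290 Ω
  L: Z = jωL = j·3.142e+04·0.00742 = 0 + j233.1 Ω
  C: Z = 1/(jωC) = -j/(ω·C) = 0 - j1467 Ω
Step 3 — Series combination: Z_total = R + L + C = 4290 - j1234 Ω = 4464∠-16.0° Ω.
Step 4 — Power factor: PF = cos(φ) = Re(Z)/|Z| = 4290/4464 = 0.961.
Step 5 — Type: Im(Z) = -1234 ⇒ leading (phase φ = -16.0°).

PF = 0.961 (leading, φ = -16.0°)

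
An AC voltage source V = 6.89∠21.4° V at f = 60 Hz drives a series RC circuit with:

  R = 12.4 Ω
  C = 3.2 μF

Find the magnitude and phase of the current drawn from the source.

Step 1 — Angular frequency: ω = 2π·f = 2π·60 = 377 rad/s.
Step 2 — Component impedances:
  R: Z = R = 12.4 Ω
  C: Z = 1/(jωC) = -j/(ω·C) = 0 - j828.9 Ω
Step 3 — Series combination: Z_total = R + C = 12.4 - j828.9 Ω = 829∠-89.1° Ω.
Step 4 — Source phasor: V = 6.89∠21.4° V = 6.415 + j2.514 V.
Step 5 — Ohm's law: I = V / Z_total = (6.415 + j2.514) / (12.4 - j828.9) = -0.002916 + j0.007782 A.
Step 6 — Convert to polar: |I| = 0.008311 A, ∠I = 110.5°.

I = 0.008311∠110.5° A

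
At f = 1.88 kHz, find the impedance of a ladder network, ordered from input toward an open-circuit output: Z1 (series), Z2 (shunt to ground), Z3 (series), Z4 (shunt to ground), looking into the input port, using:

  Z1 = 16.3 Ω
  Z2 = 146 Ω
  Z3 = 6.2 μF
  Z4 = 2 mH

Step 1 — Angular frequency: ω = 2π·f = 2π·1880 = 1.181e+04 rad/s.
Step 2 — Component impedances:
  Z1: Z = R = 16.3 Ω
  Z2: Z = R = 146 Ω
  Z3: Z = 1/(jωC) = -j/(ω·C) = 0 - j13.65 Ω
  Z4: Z = jωL = j·1.181e+04·0.002 = 0 + j23.62 Ω
Step 3 — Ladder network (open output): work backward from the far end, alternating series and parallel combinations. Z_in = 16.98 + j9.924 Ω = 19.67∠30.3° Ω.

Z = 16.98 + j9.924 Ω = 19.67∠30.3° Ω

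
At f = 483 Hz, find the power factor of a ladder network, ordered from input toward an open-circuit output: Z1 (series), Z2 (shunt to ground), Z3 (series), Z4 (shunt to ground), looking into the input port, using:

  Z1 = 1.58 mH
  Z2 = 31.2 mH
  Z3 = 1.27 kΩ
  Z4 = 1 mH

Step 1 — Angular frequency: ω = 2π·f = 2π·483 = 3035 rad/s.
Step 2 — Component impedances:
  Z1: Z = jωL = j·3035·0.00158 = 0 + j4.795 Ω
  Z2: Z = jωL = j·3035·0.0312 = 0 + j94.69 Ω
  Z3: Z = R = 1270 Ω
  Z4: Z = jωL = j·3035·0.001 = 0 + j3.035 Ω
Step 3 — Ladder network (open output): work backward from the far end, alternating series and parallel combinations. Z_in = 7.018 + j98.94 Ω = 99.19∠85.9° Ω.
Step 4 — Power factor: PF = cos(φ) = Re(Z)/|Z| = 7.018/99.19 = 0.07075.
Step 5 — Type: Im(Z) = 98.94 ⇒ lagging (phase φ = 85.9°).

PF = 0.07075 (lagging, φ = 85.9°)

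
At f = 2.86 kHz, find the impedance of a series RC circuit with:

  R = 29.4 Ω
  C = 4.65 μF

Step 1 — Angular frequency: ω = 2π·f = 2π·2860 = 1.797e+04 rad/s.
Step 2 — Component impedances:
  R: Z = R = 29.4 Ω
  C: Z = 1/(jωC) = -j/(ω·C) = 0 - j11.97 Ω
Step 3 — Series combination: Z_total = R + C = 29.4 - j11.97 Ω = 31.74∠-22.1° Ω.

Z = 29.4 - j11.97 Ω = 31.74∠-22.1° Ω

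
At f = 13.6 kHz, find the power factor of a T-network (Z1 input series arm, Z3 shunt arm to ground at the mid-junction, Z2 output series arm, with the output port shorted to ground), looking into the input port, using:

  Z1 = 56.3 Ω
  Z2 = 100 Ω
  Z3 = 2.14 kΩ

Step 1 — Angular frequency: ω = 2π·f = 2π·1.36e+04 = 8.545e+04 rad/s.
Step 2 — Component impedances:
  Z1: Z = R = 56.3 Ω
  Z2: Z = R = 100 Ω
  Z3: Z = R = 2140 Ω
Step 3 — With the output port shorted to ground, the output series arm Z2 runs from the junction to ground; the shunt arm Z3 also runs from the junction to ground. They appear in parallel: Z3 || Z2 = 95.54 Ω.
Step 4 — Series with input arm Z1: Z_in = Z1 + (Z3 || Z2) = 151.8 Ω = 151.8∠0.0° Ω.
Step 5 — Power factor: PF = cos(φ) = Re(Z)/|Z| = 151.8/151.8 = 1.
Step 6 — Type: Im(Z) = 0 ⇒ unity (phase φ = 0.0°).

PF = 1 (unity, φ = 0.0°)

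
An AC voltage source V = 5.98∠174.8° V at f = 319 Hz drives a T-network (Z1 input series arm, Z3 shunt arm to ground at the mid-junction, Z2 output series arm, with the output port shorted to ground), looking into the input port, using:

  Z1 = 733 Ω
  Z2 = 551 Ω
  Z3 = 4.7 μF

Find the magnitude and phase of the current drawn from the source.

Step 1 — Angular frequency: ω = 2π·f = 2π·319 = 2004 rad/s.
Step 2 — Component impedances:
  Z1: Z = R = 733 Ω
  Z2: Z = R = 551 Ω
  Z3: Z = 1/(jωC) = -j/(ω·C) = 0 - j106.2 Ω
Step 3 — With the output port shorted to ground, the output series arm Z2 runs from the junction to ground; the shunt arm Z3 also runs from the junction to ground. They appear in parallel: Z3 || Z2 = 19.72 - j102.4 Ω.
Step 4 — Series with input arm Z1: Z_in = Z1 + (Z3 || Z2) = 752.7 - j102.4 Ω = 759.6∠-7.7° Ω.
Step 5 — Source phasor: V = 5.98∠174.8° V = -5.955 + j0.542 V.
Step 6 — Ohm's law: I = V / Z_total = (-5.955 + j0.542) / (752.7 - j102.4) = -0.007864 - j0.0003493 A.
Step 7 — Convert to polar: |I| = 0.007872 A, ∠I = -177.5°.

I = 0.007872∠-177.5° A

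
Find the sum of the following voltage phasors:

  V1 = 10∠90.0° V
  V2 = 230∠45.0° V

Step 1 — Convert each phasor to rectangular form:
  V1 = 10·(cos(90.0°) + j·sin(90.0°)) = 0 + j10 V
  V2 = 230·(cos(45.0°) + j·sin(45.0°)) = 162.6 + j162.6 V
Step 2 — Sum components: V_total = 162.6 + j172.6 V.
Step 3 — Convert to polar: |V_total| = 237.2 V, ∠V_total = 46.7°.

V_total = 237.2∠46.7° V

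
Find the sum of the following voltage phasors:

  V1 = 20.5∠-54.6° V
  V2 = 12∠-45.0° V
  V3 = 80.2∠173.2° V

Step 1 — Convert each phasor to rectangular form:
  V1 = 20.5·(cos(-54.6°) + j·sin(-54.6°)) = 11.88 - j16.71 V
  V2 = 12·(cos(-45.0°) + j·sin(-45.0°)) = 8.485 - j8.485 V
  V3 = 80.2·(cos(173.2°) + j·sin(173.2°)) = -79.64 + j9.496 V
Step 2 — Sum components: V_total = -59.28 - j15.7 V.
Step 3 — Convert to polar: |V_total| = 61.32 V, ∠V_total = -165.2°.

V_total = 61.32∠-165.2° V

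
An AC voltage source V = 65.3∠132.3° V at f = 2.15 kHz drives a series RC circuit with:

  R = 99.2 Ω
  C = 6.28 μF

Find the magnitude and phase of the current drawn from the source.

Step 1 — Angular frequency: ω = 2π·f = 2π·2150 = 1.351e+04 rad/s.
Step 2 — Component impedances:
  R: Z = R = 99.2 Ω
  C: Z = 1/(jωC) = -j/(ω·C) = 0 - j11.79 Ω
Step 3 — Series combination: Z_total = R + C = 99.2 - j11.79 Ω = 99.9∠-6.8° Ω.
Step 4 — Source phasor: V = 65.3∠132.3° V = -43.95 + j48.3 V.
Step 5 — Ohm's law: I = V / Z_total = (-43.95 + j48.3) / (99.2 - j11.79) = -0.4939 + j0.4282 A.
Step 6 — Convert to polar: |I| = 0.6537 A, ∠I = 139.1°.

I = 0.6537∠139.1° A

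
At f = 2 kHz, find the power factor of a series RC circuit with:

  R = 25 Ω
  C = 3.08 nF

Step 1 — Angular frequency: ω = 2π·f = 2π·2000 = 1.257e+04 rad/s.
Step 2 — Component impedances:
  R: Z = R = 25 Ω
  C: Z = 1/(jωC) = -j/(ω·C) = 0 - j2.584e+04 Ω
Step 3 — Series combination: Z_total = R + C = 25 - j2.584e+04 Ω = 2.584e+04∠-89.9° Ω.
Step 4 — Power factor: PF = cos(φ) = Re(Z)/|Z| = 25/25837 = 0.0009676.
Step 5 — Type: Im(Z) = -2.584e+04 ⇒ leading (phase φ = -89.9°).

PF = 0.0009676 (leading, φ = -89.9°)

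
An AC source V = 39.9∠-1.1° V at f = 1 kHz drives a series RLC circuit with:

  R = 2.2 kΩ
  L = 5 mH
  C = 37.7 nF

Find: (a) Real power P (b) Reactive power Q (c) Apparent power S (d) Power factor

Step 1 — Angular frequency: ω = 2π·f = 2π·1000 = 6283 rad/s.
Step 2 — Component impedances:
  R: Z = R = 2200 Ω
  L: Z = jωL = j·6283·0.005 = 0 + j31.42 Ω
  C: Z = 1/(jωC) = -j/(ω·C) = 0 - j4222 Ω
Step 3 — Series combination: Z_total = R + L + C = 2200 - j4190 Ω = 4733∠-62.3° Ω.
Step 4 — Source phasor: V = 39.9∠-1.1° V = 39.89 - j0.766 V.
Step 5 — Current: I = V / Z = 0.004062 + j0.007388 A = 0.008431∠61.2° A.
Step 6 — Complex power: S = V·I* = 0.1564 - j0.2978 VA.
Step 7 — Real power: P = Re(S) = 0.1564 W.
Step 8 — Reactive power: Q = Im(S) = -0.2978 VAR.
Step 9 — Apparent power: |S| = 0.3364 VA.
Step 10 — Power factor: PF = P/|S| = 0.4649 (leading).

(a) P = 0.1564 W  (b) Q = -0.2978 VAR  (c) S = 0.3364 VA  (d) PF = 0.4649 (leading)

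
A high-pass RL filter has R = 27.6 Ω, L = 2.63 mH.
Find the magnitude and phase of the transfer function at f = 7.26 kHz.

Step 1 — Angular frequency: ω = 2π·7260 = 4.562e+04 rad/s.
Step 2 — Transfer function: H(jω) = jωL/(R + jωL).
Step 3 — Numerator jωL = j·120; denominator R + jωL = 27.6 + j120.
Step 4 — H = 0.9497 + j0.2185.
Step 5 — Magnitude: |H| = 0.9745 (-0.2 dB); phase: φ = 13.0°.

|H| = 0.9745 (-0.2 dB), φ = 13.0°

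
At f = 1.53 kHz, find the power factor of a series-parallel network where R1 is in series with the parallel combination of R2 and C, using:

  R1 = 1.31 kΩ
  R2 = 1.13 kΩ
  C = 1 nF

Step 1 — Angular frequency: ω = 2π·f = 2π·1530 = 9613 rad/s.
Step 2 — Component impedances:
  R1: Z = R = 1310 Ω
  R2: Z = R = 1130 Ω
  C: Z = 1/(jωC) = -j/(ω·C) = 0 - j1.04e+05 Ω
Step 3 — Parallel branch: R2 || C = 1/(1/R2 + 1/C) = 1130 - j12.27 Ω.
Step 4 — Series with R1: Z_total = R1 + (R2 || C) = 2440 - j12.27 Ω = 2440∠-0.3° Ω.
Step 5 — Power factor: PF = cos(φ) = Re(Z)/|Z| = 2440/2440 = 1.
Step 6 — Type: Im(Z) = -12.27 ⇒ leading (phase φ = -0.3°).

PF = 1 (leading, φ = -0.3°)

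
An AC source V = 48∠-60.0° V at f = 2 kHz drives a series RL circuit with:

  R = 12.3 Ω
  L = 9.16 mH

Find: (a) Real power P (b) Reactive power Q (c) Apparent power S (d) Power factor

Step 1 — Angular frequency: ω = 2π·f = 2π·2000 = 1.257e+04 rad/s.
Step 2 — Component impedances:
  R: Z = R = 12.3 Ω
  L: Z = jωL = j·1.257e+04·0.00916 = 0 + j115.1 Ω
Step 3 — Series combination: Z_total = R + L = 12.3 + j115.1 Ω = 115.8∠83.9° Ω.
Step 4 — Source phasor: V = 48∠-60.0° V = 24 - j41.57 V.
Step 5 — Current: I = V / Z = -0.335 - j0.2443 A = 0.4146∠-143.9° A.
Step 6 — Complex power: S = V·I* = 2.115 + j19.79 VA.
Step 7 — Real power: P = Re(S) = 2.115 W.
Step 8 — Reactive power: Q = Im(S) = 19.79 VAR.
Step 9 — Apparent power: |S| = 19.9 VA.
Step 10 — Power factor: PF = P/|S| = 0.1063 (lagging).

(a) P = 2.115 W  (b) Q = 19.79 VAR  (c) S = 19.9 VA  (d) PF = 0.1063 (lagging)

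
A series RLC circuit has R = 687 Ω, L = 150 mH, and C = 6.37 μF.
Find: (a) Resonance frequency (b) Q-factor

Step 1 — Resonance condition Im(Z)=0 gives ω₀ = 1/√(LC).
Step 2 — ω₀ = 1/√(0.15·6.37e-06) = 1023 rad/s.
Step 3 — f₀ = ω₀/(2π) = 162.8 Hz.
Step 4 — Series Q: Q = ω₀L/R = 1023·0.15/687 = 0.2234.

(a) f₀ = 162.8 Hz  (b) Q = 0.2234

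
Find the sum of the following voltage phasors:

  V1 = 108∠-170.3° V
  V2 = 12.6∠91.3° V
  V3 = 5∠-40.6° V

Step 1 — Convert each phasor to rectangular form:
  V1 = 108·(cos(-170.3°) + j·sin(-170.3°)) = -106.5 - j18.2 V
  V2 = 12.6·(cos(91.3°) + j·sin(91.3°)) = -0.2859 + j12.6 V
  V3 = 5·(cos(-40.6°) + j·sin(-40.6°)) = 3.796 - j3.254 V
Step 2 — Sum components: V_total = -102.9 - j8.854 V.
Step 3 — Convert to polar: |V_total| = 103.3 V, ∠V_total = -175.1°.

V_total = 103.3∠-175.1° V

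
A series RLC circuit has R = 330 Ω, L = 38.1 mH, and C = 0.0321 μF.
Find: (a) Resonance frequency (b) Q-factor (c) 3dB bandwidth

Step 1 — Resonance: ω₀ = 1/√(LC) = 1/√(0.0381·3.21e-08) = 2.859e+04 rad/s.
Step 2 — f₀ = ω₀/(2π) = 4551 Hz.
Step 3 — Series Q: Q = ω₀L/R = 2.859e+04·0.0381/330 = 3.301.
Step 4 — Bandwidth: Δω = ω₀/Q = 8661 rad/s; BW = Δω/(2π) = 1379 Hz.

(a) f₀ = 4551 Hz  (b) Q = 3.301  (c) BW = 1379 Hz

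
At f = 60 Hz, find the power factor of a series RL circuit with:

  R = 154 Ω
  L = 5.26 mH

Step 1 — Angular frequency: ω = 2π·f = 2π·60 = 377 rad/s.
Step 2 — Component impedances:
  R: Z = R = 154 Ω
  L: Z = jωL = j·377·0.00526 = 0 + j1.983 Ω
Step 3 — Series combination: Z_total = R + L = 154 + j1.983 Ω = 154∠0.7° Ω.
Step 4 — Power factor: PF = cos(φ) = Re(Z)/|Z| = 154/154.01 = 0.9999.
Step 5 — Type: Im(Z) = 1.983 ⇒ lagging (phase φ = 0.7°).

PF = 0.9999 (lagging, φ = 0.7°)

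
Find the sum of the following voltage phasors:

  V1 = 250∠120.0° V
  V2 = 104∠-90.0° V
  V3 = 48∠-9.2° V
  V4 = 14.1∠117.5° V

Step 1 — Convert each phasor to rectangular form:
  V1 = 250·(cos(120.0°) + j·sin(120.0°)) = -125 + j216.5 V
  V2 = 104·(cos(-90.0°) + j·sin(-90.0°)) = 0 - j104 V
  V3 = 48·(cos(-9.2°) + j·sin(-9.2°)) = 47.38 - j7.674 V
  V4 = 14.1·(cos(117.5°) + j·sin(117.5°)) = -6.511 + j12.51 V
Step 2 — Sum components: V_total = -84.13 + j117.3 V.
Step 3 — Convert to polar: |V_total| = 144.4 V, ∠V_total = 125.6°.

V_total = 144.4∠125.6° V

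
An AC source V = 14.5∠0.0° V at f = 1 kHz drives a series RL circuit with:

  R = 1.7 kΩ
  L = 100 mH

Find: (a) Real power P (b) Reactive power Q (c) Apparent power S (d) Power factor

Step 1 — Angular frequency: ω = 2π·f = 2π·1000 = 6283 rad/s.
Step 2 — Component impedances:
  R: Z = R = 1700 Ω
  L: Z = jωL = j·6283·0.1 = 0 + j628.3 Ω
Step 3 — Series combination: Z_total = R + L = 1700 + j628.3 Ω = 1812∠20.3° Ω.
Step 4 — Source phasor: V = 14.5∠0.0° V = 14.5 V.
Step 5 — Current: I = V / Z = 0.007504 - j0.002774 A = 0.008∠-20.3° A.
Step 6 — Complex power: S = V·I* = 0.1088 + j0.04022 VA.
Step 7 — Real power: P = Re(S) = 0.1088 W.
Step 8 — Reactive power: Q = Im(S) = 0.04022 VAR.
Step 9 — Apparent power: |S| = 0.116 VA.
Step 10 — Power factor: PF = P/|S| = 0.938 (lagging).

(a) P = 0.1088 W  (b) Q = 0.04022 VAR  (c) S = 0.116 VA  (d) PF = 0.938 (lagging)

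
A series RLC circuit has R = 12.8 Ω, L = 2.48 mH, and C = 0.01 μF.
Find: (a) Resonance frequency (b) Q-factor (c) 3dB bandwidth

Step 1 — Resonance: ω₀ = 1/√(LC) = 1/√(0.00248·1e-08) = 2.008e+05 rad/s.
Step 2 — f₀ = ω₀/(2π) = 3.196e+04 Hz.
Step 3 — Series Q: Q = ω₀L/R = 2.008e+05·0.00248/12.8 = 38.91.
Step 4 — Bandwidth: Δω = ω₀/Q = 5161 rad/s; BW = Δω/(2π) = 821.4 Hz.

(a) f₀ = 3.196e+04 Hz  (b) Q = 38.91  (c) BW = 821.4 Hz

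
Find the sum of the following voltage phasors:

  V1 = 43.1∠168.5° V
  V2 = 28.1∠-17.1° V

Step 1 — Convert each phasor to rectangular form:
  V1 = 43.1·(cos(168.5°) + j·sin(168.5°)) = -42.23 + j8.593 V
  V2 = 28.1·(cos(-17.1°) + j·sin(-17.1°)) = 26.86 - j8.263 V
Step 2 — Sum components: V_total = -15.38 + j0.3302 V.
Step 3 — Convert to polar: |V_total| = 15.38 V, ∠V_total = 178.8°.

V_total = 15.38∠178.8° V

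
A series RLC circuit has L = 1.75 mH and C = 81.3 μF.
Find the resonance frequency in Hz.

Step 1 — Resonance condition Im(Z)=0 gives ω₀ = 1/√(LC).
Step 2 — ω₀ = 1/√(0.00175·8.13e-05) = 2651 rad/s.
Step 3 — f₀ = ω₀/(2π) = 421.9 Hz.

f₀ = 421.9 Hz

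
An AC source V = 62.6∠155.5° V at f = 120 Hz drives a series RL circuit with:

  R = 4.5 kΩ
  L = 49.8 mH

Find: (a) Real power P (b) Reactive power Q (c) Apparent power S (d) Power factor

Step 1 — Angular frequency: ω = 2π·f = 2π·120 = 754 rad/s.
Step 2 — Component impedances:
  R: Z = R = 4500 Ω
  L: Z = jωL = j·754·0.0498 = 0 + j37.55 Ω
Step 3 — Series combination: Z_total = R + L = 4500 + j37.55 Ω = 4500∠0.5° Ω.
Step 4 — Source phasor: V = 62.6∠155.5° V = -56.96 + j25.96 V.
Step 5 — Current: I = V / Z = -0.01261 + j0.005874 A = 0.01391∠155.0° A.
Step 6 — Complex power: S = V·I* = 0.8708 + j0.007266 VA.
Step 7 — Real power: P = Re(S) = 0.8708 W.
Step 8 — Reactive power: Q = Im(S) = 0.007266 VAR.
Step 9 — Apparent power: |S| = 0.8708 VA.
Step 10 — Power factor: PF = P/|S| = 1 (lagging).

(a) P = 0.8708 W  (b) Q = 0.007266 VAR  (c) S = 0.8708 VA  (d) PF = 1 (lagging)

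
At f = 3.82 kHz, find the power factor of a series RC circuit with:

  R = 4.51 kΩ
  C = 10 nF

Step 1 — Angular frequency: ω = 2π·f = 2π·3820 = 2.4e+04 rad/s.
Step 2 — Component impedances:
  R: Z = R = 4510 Ω
  C: Z = 1/(jωC) = -j/(ω·C) = 0 - j4166 Ω
Step 3 — Series combination: Z_total = R + C = 4510 - j4166 Ω = 6140∠-42.7° Ω.
Step 4 — Power factor: PF = cos(φ) = Re(Z)/|Z| = 4510/6140 = 0.7345.
Step 5 — Type: Im(Z) = -4166 ⇒ leading (phase φ = -42.7°).

PF = 0.7345 (leading, φ = -42.7°)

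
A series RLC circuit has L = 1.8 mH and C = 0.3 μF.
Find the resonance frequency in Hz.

Step 1 — Resonance condition Im(Z)=0 gives ω₀ = 1/√(LC).
Step 2 — ω₀ = 1/√(0.0018·3e-07) = 4.303e+04 rad/s.
Step 3 — f₀ = ω₀/(2π) = 6849 Hz.

f₀ = 6849 Hz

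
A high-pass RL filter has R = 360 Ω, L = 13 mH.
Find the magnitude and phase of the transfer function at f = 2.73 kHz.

Step 1 — Angular frequency: ω = 2π·2730 = 1.715e+04 rad/s.
Step 2 — Transfer function: H(jω) = jωL/(R + jωL).
Step 3 — Numerator jωL = j·223; denominator R + jωL = 360 + j223.
Step 4 — H = 0.2773 + j0.4477.
Step 5 — Magnitude: |H| = 0.5266 (-5.6 dB); phase: φ = 58.2°.

|H| = 0.5266 (-5.6 dB), φ = 58.2°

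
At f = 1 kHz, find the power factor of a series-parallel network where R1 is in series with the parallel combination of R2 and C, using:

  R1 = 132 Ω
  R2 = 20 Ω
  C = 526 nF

Step 1 — Angular frequency: ω = 2π·f = 2π·1000 = 6283 rad/s.
Step 2 — Component impedances:
  R1: Z = R = 132 Ω
  R2: Z = R = 20 Ω
  C: Z = 1/(jωC) = -j/(ω·C) = 0 - j302.6 Ω
Step 3 — Parallel branch: R2 || C = 1/(1/R2 + 1/C) = 19.91 - j1.316 Ω.
Step 4 — Series with R1: Z_total = R1 + (R2 || C) = 151.9 - j1.316 Ω = 151.9∠-0.5° Ω.
Step 5 — Power factor: PF = cos(φ) = Re(Z)/|Z| = 151.9/151.9 = 1.
Step 6 — Type: Im(Z) = -1.316 ⇒ leading (phase φ = -0.5°).

PF = 1 (leading, φ = -0.5°)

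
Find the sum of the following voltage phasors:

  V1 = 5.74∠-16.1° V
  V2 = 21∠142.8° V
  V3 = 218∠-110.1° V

Step 1 — Convert each phasor to rectangular form:
  V1 = 5.74·(cos(-16.1°) + j·sin(-16.1°)) = 5.515 - j1.592 V
  V2 = 21·(cos(142.8°) + j·sin(142.8°)) = -16.73 + j12.7 V
  V3 = 218·(cos(-110.1°) + j·sin(-110.1°)) = -74.92 - j204.7 V
Step 2 — Sum components: V_total = -86.13 - j193.6 V.
Step 3 — Convert to polar: |V_total| = 211.9 V, ∠V_total = -114.0°.

V_total = 211.9∠-114.0° V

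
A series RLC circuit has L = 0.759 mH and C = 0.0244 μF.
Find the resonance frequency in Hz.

Step 1 — Resonance condition Im(Z)=0 gives ω₀ = 1/√(LC).
Step 2 — ω₀ = 1/√(0.000759·2.44e-08) = 2.324e+05 rad/s.
Step 3 — f₀ = ω₀/(2π) = 3.698e+04 Hz.

f₀ = 3.698e+04 Hz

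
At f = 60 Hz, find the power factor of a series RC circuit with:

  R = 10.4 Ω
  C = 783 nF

Step 1 — Angular frequency: ω = 2π·f = 2π·60 = 377 rad/s.
Step 2 — Component impedances:
  R: Z = R = 10.4 Ω
  C: Z = 1/(jωC) = -j/(ω·C) = 0 - j3388 Ω
Step 3 — Series combination: Z_total = R + C = 10.4 - j3388 Ω = 3388∠-89.8° Ω.
Step 4 — Power factor: PF = cos(φ) = Re(Z)/|Z| = 10.4/3388 = 0.00307.
Step 5 — Type: Im(Z) = -3388 ⇒ leading (phase φ = -89.8°).

PF = 0.00307 (leading, φ = -89.8°)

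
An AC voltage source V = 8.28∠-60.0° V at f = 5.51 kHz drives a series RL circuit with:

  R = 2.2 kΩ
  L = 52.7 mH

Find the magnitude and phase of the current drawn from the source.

Step 1 — Angular frequency: ω = 2π·f = 2π·5510 = 3.462e+04 rad/s.
Step 2 — Component impedances:
  R: Z = R = 2200 Ω
  L: Z = jωL = j·3.462e+04·0.0527 = 0 + j1824 Ω
Step 3 — Series combination: Z_total = R + L = 2200 + j1824 Ω = 2858∠39.7° Ω.
Step 4 — Source phasor: V = 8.28∠-60.0° V = 4.14 - j7.171 V.
Step 5 — Ohm's law: I = V / Z_total = (4.14 - j7.171) / (2200 + j1824) = -0.0004866 - j0.002856 A.
Step 6 — Convert to polar: |I| = 0.002897 A, ∠I = -99.7°.

I = 0.002897∠-99.7° A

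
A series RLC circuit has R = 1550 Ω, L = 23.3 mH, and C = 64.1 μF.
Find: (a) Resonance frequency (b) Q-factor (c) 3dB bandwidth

Step 1 — Resonance: ω₀ = 1/√(LC) = 1/√(0.0233·6.41e-05) = 818.3 rad/s.
Step 2 — f₀ = ω₀/(2π) = 130.2 Hz.
Step 3 — Series Q: Q = ω₀L/R = 818.3·0.0233/1550 = 0.0123.
Step 4 — Bandwidth: Δω = ω₀/Q = 6.652e+04 rad/s; BW = Δω/(2π) = 1.059e+04 Hz.

(a) f₀ = 130.2 Hz  (b) Q = 0.0123  (c) BW = 1.059e+04 Hz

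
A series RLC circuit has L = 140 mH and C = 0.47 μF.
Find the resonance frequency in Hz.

Step 1 — Resonance condition Im(Z)=0 gives ω₀ = 1/√(LC).
Step 2 — ω₀ = 1/√(0.14·4.7e-07) = 3898 rad/s.
Step 3 — f₀ = ω₀/(2π) = 620.5 Hz.

f₀ = 620.5 Hz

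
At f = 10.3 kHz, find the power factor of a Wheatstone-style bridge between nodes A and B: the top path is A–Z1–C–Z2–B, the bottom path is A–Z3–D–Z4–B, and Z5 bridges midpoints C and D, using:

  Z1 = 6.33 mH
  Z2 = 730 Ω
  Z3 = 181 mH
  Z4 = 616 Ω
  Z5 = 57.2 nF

Step 1 — Angular frequency: ω = 2π·f = 2π·1.03e+04 = 6.472e+04 rad/s.
Step 2 — Component impedances:
  Z1: Z = jωL = j·6.472e+04·0.00633 = 0 + j409.7 Ω
  Z2: Z = R = 730 Ω
  Z3: Z = jωL = j·6.472e+04·0.181 = 0 + j1.171e+04 Ω
  Z4: Z = R = 616 Ω
  Z5: Z = 1/(jωC) = -j/(ω·C) = 0 - j270.1 Ω
Step 3 — Bridge requires nodal analysis (the Z5 bridge couples midpoints C and D, so the two paths cannot be reduced to a simple series/parallel combination). Setting node B to ground and injecting 1 A at node A, the 3-node admittance system at A, C, D solves to V_A = Z_AB = 348.2 + j327.2 Ω = 477.8∠43.2° Ω.
Step 4 — Power factor: PF = cos(φ) = Re(Z)/|Z| = 348.16/477.81 = 0.7287.
Step 5 — Type: Im(Z) = 327.2 ⇒ lagging (phase φ = 43.2°).

PF = 0.7287 (lagging, φ = 43.2°)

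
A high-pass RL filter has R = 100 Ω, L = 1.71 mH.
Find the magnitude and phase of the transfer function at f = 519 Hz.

Step 1 — Angular frequency: ω = 2π·519 = 3261 rad/s.
Step 2 — Transfer function: H(jω) = jωL/(R + jωL).
Step 3 — Numerator jωL = j·5.576; denominator R + jωL = 100 + j5.576.
Step 4 — H = 0.0031 + j0.05559.
Step 5 — Magnitude: |H| = 0.05568 (-25.1 dB); phase: φ = 86.8°.

|H| = 0.05568 (-25.1 dB), φ = 86.8°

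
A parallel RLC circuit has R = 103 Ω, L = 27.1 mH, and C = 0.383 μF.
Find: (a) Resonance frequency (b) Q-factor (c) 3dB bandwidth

Step 1 — Resonance: ω₀ = 1/√(LC) = 1/√(0.0271·3.83e-07) = 9816 rad/s.
Step 2 — f₀ = ω₀/(2π) = 1562 Hz.
Step 3 — Parallel Q: Q = R/(ω₀L) = 103/(9816·0.0271) = 0.3872.
Step 4 — Bandwidth: Δω = ω₀/Q = 2.535e+04 rad/s; BW = Δω/(2π) = 4034 Hz.

(a) f₀ = 1562 Hz  (b) Q = 0.3872  (c) BW = 4034 Hz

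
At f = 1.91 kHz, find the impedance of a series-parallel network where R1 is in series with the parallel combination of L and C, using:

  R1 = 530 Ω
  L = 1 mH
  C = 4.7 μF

Step 1 — Angular frequency: ω = 2π·f = 2π·1910 = 1.2e+04 rad/s.
Step 2 — Component impedances:
  R1: Z = R = 530 Ω
  L: Z = jωL = j·1.2e+04·0.001 = 0 + j12 Ω
  C: Z = 1/(jωC) = -j/(ω·C) = 0 - j17.73 Ω
Step 3 — Parallel branch: L || C = 1/(1/L + 1/C) = 0 + j37.14 Ω.
Step 4 — Series with R1: Z_total = R1 + (L || C) = 530 + j37.14 Ω = 531.3∠4.0° Ω.

Z = 530 + j37.14 Ω = 531.3∠4.0° Ω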